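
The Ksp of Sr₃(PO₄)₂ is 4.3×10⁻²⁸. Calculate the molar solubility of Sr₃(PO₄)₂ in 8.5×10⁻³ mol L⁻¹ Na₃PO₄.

Sr₃(PO₄)₂(s) ⇌ 3 Sr²⁺(aq) + 2 PO₄³⁻(aq)
PO₄³⁻ is already present at 8.5×10⁻³ mol L⁻¹. If s mol/L of Sr₃(PO₄)₂ dissolves, [Sr²⁺] = 3s while [PO₄³⁻] ≈ 8.5×10⁻³ mol L⁻¹.
Ksp = [Sr²⁺]^3[PO₄³⁻]^2 = (3s)^3(8.5×10⁻³)^2
(3s)^3 = 4.3×10⁻²⁸ / (8.5×10⁻³)^2 = 6.0×10⁻²⁴
s = 6.0×10⁻⁹ mol L⁻¹

6.0×10⁻⁹ M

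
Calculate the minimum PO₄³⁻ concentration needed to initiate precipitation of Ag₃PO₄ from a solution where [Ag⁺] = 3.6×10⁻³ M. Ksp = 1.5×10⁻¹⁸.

3.2×10⁻¹¹ M

Each salt precipitates once Q = Ksp for that salt.
Ag₃PO₄(s) ⇌ 3 Ag⁺(aq) + PO₄³⁻(aq)
Ksp = [Ag⁺]^3[PO₄³⁻] = [PO₄³⁻](3.6×10⁻³)^3
[PO₄³⁻] = 1.5×10⁻¹⁸ / (3.6×10⁻³)^3 = 3.2×10⁻¹¹
[PO₄³⁻] = 3.2×10⁻¹¹ M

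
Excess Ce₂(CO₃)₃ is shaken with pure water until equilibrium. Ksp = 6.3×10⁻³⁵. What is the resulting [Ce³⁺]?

1.1×10⁻⁷ M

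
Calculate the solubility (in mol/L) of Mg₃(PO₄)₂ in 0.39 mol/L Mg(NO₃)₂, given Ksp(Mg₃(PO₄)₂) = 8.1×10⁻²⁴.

5.8×10⁻¹² M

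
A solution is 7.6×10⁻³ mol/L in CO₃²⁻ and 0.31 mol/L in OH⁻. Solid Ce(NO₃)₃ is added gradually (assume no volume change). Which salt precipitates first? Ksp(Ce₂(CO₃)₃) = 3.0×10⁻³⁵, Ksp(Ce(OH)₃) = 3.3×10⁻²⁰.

A salt starts to precipitate once the ion product Q reaches its Ksp.
For Ce₂(CO₃)₃: [Ce³⁺] = (Ksp/[CO₃²⁻]^3)^(1/2) = 8.3×10⁻¹⁵ mol/L
For Ce(OH)₃: [Ce³⁺] = (Ksp/[OH⁻]^3) = 1.1×10⁻¹⁸ mol/L
The smaller threshold [Ce³⁺] is reached first, so Ce(OH)₃ precipitates first.

Ce(OH)₃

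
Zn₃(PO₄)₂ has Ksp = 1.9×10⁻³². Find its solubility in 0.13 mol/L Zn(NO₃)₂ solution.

1.5×10⁻¹⁵ M

Zn₃(PO₄)₂(s) ⇌ 3 Zn²⁺(aq) + 2 PO₄³⁻(aq)
With Zn²⁺ already at 0.13 mol/L and s small, take [Zn²⁺] ≈ 0.13 mol/L and [PO₄³⁻] = 2s.
Ksp = [Zn²⁺]^3[PO₄³⁻]^2 = (0.13)^3(2s)^2
(2s)^2 = 1.9×10⁻³² / (0.13)^3 = 8.6×10⁻³⁰
s = 1.5×10⁻¹⁵ mol/L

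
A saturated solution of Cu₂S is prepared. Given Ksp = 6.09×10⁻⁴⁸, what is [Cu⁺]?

2.30×10⁻¹⁶ M

Cu₂S(s) ⇌ 2 Cu⁺(aq) + S²⁻(aq)
Call the molar solubility s, so that [Cu⁺] = 2s and [S²⁻] = s.
Ksp = [Cu⁺]^2[S²⁻] = (2s)^2 · s = 4s^3 = 6.09×10⁻⁴⁸
s = 1.15×10⁻¹⁶ M
[Cu⁺] = 2s = 2.30×10⁻¹⁶ M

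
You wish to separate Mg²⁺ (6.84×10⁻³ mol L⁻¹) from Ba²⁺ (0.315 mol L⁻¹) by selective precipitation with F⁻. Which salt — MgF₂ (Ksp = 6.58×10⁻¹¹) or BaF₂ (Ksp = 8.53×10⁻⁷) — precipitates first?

MgF₂

Each salt precipitates once Q = Ksp for that salt.
For MgF₂: [F⁻] = (Ksp/[Mg²⁺])^(1/2) = 9.81×10⁻⁵ mol L⁻¹
For BaF₂: [F⁻] = (Ksp/[Ba²⁺])^(1/2) = 1.65×10⁻³ mol L⁻¹
The smaller threshold [F⁻] is reached first, so MgF₂ precipitates first.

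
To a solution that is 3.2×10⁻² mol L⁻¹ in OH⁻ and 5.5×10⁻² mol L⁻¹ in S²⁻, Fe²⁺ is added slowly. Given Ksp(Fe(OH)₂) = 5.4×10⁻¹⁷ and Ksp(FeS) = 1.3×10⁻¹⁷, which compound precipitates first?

Precipitation begins when Q = Ksp.
For Fe(OH)₂: [Fe²⁺] = (Ksp/[OH⁻]^2) = 5.3×10⁻¹⁴ mol L⁻¹
For FeS: [Fe²⁺] = (Ksp/[S²⁻]) = 2.4×10⁻¹⁶ mol L⁻¹
FeS requires the lower [Fe²⁺], so it precipitates first.

FeS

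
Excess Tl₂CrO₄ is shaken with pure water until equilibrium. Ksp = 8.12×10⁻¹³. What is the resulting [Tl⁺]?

Tl₂CrO₄(s) ⇌ 2 Tl⁺(aq) + CrO₄²⁻(aq)
If s mol/L of Tl₂CrO₄ dissolves, [Tl⁺] = 2s and [CrO₄²⁻] = s.
Ksp = [Tl⁺]^2[CrO₄²⁻] = (2s)^2 · s = 4s^3 = 8.12×10⁻¹³
s = 5.88×10⁻⁵ mol/L
[Tl⁺] = 2s = 1.18×10⁻⁴ mol/L

1.18×10⁻⁴ M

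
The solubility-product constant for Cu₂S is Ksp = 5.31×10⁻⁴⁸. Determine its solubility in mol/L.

1.10×10⁻¹⁶ M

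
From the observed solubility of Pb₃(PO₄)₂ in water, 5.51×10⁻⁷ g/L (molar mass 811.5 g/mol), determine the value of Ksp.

s = (5.51×10⁻⁷ g L⁻¹)/(811.5 g mol⁻¹) = 6.7899×10⁻¹⁰ M
Pb₃(PO₄)₂(s) ⇌ 3 Pb²⁺(aq) + 2 PO₄³⁻(aq)
If s mol/L of Pb₃(PO₄)₂ dissolves, [Pb²⁺] = 3s and [PO₄³⁻] = 2s.
Ksp = [Pb²⁺]^3[PO₄³⁻]^2 = (3s)^3 · (2s)^2 = 108s^5
Ksp = 108 × (6.7899×10⁻¹⁰)^5 = 1.56×10⁻⁴⁴

Ksp = 1.56×10⁻⁴⁴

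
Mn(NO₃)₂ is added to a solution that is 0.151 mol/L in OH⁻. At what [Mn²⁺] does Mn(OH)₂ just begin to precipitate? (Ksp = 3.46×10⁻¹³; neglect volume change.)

1.52×10⁻¹¹ M

The threshold for precipitation is Q = Ksp.
Mn(OH)₂(s) ⇌ Mn²⁺(aq) + 2 OH⁻(aq)
Ksp = [Mn²⁺][OH⁻]^2 = [Mn²⁺](0.151)^2
[Mn²⁺] = 3.46×10⁻¹³ / (0.151)^2 = 1.52×10⁻¹¹
[Mn²⁺] = 1.52×10⁻¹¹ mol/L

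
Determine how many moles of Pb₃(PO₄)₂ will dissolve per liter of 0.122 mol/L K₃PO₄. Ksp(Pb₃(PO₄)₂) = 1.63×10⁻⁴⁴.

Pb₃(PO₄)₂(s) ⇌ 3 Pb²⁺(aq) + 2 PO₄³⁻(aq)
With PO₄³⁻ already at 0.122 mol/L and s small, take [PO₄³⁻] ≈ 0.122 mol/L and [Pb²⁺] = 3s.
Ksp = [Pb²⁺]^3[PO₄³⁻]^2 = (3s)^3(0.122)^2
(3s)^3 = 1.63×10⁻⁴⁴ / (0.122)^2 = 1.10×10⁻⁴²
s = 3.44×10⁻¹⁵ mol/L

3.44×10⁻¹⁵ M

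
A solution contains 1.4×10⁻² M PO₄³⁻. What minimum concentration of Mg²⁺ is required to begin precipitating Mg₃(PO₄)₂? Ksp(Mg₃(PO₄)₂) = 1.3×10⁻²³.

Precipitation of each salt begins when its ion product equals Ksp.
Mg₃(PO₄)₂(s) ⇌ 3 Mg²⁺(aq) + 2 PO₄³⁻(aq)
Ksp = [Mg²⁺]^3[PO₄³⁻]^2 = [Mg²⁺]^3(1.4×10⁻²)^2
[Mg²⁺]^3 = 1.3×10⁻²³ / (1.4×10⁻²)^2 = 6.6×10⁻²⁰
[Mg²⁺] = 4.0×10⁻⁷ M

4.0×10⁻⁷ M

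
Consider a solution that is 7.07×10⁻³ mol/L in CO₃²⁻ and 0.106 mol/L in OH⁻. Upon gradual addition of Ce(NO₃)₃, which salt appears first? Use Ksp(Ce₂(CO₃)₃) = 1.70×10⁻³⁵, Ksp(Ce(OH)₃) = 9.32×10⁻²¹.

Ce(OH)₃

A salt starts to precipitate once the ion product Q reaches its Ksp.
For Ce₂(CO₃)₃: [Ce³⁺] = (Ksp/[CO₃²⁻]^3)^(1/2) = 6.94×10⁻¹⁵ mol/L
For Ce(OH)₃: [Ce³⁺] = (Ksp/[OH⁻]^3) = 7.83×10⁻¹⁸ mol/L
Since Ce(OH)₃ needs less Ce³⁺ to reach saturation, it precipitates first.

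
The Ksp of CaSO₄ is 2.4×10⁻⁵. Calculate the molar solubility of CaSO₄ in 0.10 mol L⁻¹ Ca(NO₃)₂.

CaSO₄(s) ⇌ Ca²⁺(aq) + SO₄²⁻(aq)
Let s be the solubility of CaSO₄ here. The common ion gives [Ca²⁺] ≈ 0.10 mol L⁻¹, and [SO₄²⁻] = s.
Ksp = [Ca²⁺][SO₄²⁻] = (0.10)s
s = 2.4×10⁻⁵ / (0.10) = 2.4×10⁻⁴
s = 2.4×10⁻⁴ mol L⁻¹

2.4×10⁻⁴ M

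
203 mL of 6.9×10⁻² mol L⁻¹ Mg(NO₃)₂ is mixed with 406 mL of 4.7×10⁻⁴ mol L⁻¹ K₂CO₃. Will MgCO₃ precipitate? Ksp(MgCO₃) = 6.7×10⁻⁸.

Yes

The combined volume is 609 mL.
[Mg²⁺] = (6.9×10⁻²)(203)/609 = 2.3×10⁻² mol L⁻¹
[CO₃²⁻] = (4.7×10⁻⁴)(406)/609 = 3.1×10⁻⁴ mol L⁻¹
Q = [Mg²⁺][CO₃²⁻] = 7.2×10⁻⁶
Since Q (7.2×10⁻⁶) exceeds Ksp (6.7×10⁻⁸), MgCO₃ will precipitate.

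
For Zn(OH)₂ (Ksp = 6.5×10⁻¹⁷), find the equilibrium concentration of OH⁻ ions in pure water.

Zn(OH)₂(s) ⇌ Zn²⁺(aq) + 2 OH⁻(aq)
With molar solubility s: [Zn²⁺] = s, [OH⁻] = 2s.
Ksp = [Zn²⁺][OH⁻]^2 = s · (2s)^2 = 4s^3 = 6.5×10⁻¹⁷
s = 2.5×10⁻⁶ mol/L
[OH⁻] = 2s = 5.1×10⁻⁶ mol/L

5.1×10⁻⁶ M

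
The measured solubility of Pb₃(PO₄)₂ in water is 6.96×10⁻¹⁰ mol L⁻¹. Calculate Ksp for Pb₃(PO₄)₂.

Pb₃(PO₄)₂(s) ⇌ 3 Pb²⁺(aq) + 2 PO₄³⁻(aq)
Let s be the molar solubility. Then [Pb²⁺] = 3s and [PO₄³⁻] = 2s.
Ksp = [Pb²⁺]^3[PO₄³⁻]^2 = (3s)^3 · (2s)^2 = 108s^5
Ksp = 108 × (6.96×10⁻¹⁰)^5 = 1.76×10⁻⁴⁴

Ksp = 1.76×10⁻⁴⁴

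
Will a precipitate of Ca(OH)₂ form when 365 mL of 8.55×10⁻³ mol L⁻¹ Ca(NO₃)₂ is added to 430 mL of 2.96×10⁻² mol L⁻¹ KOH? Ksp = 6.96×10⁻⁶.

No

Total volume after mixing = 365 + 430 = 795 mL.
[Ca²⁺] = (8.55×10⁻³)(365)/795 = 3.93×10⁻³ mol L⁻¹
[OH⁻] = (2.96×10⁻²)(430)/795 = 1.60×10⁻² mol L⁻¹
Q = [Ca²⁺][OH⁻]^2 = 1.01×10⁻⁶
Q < Ksp (1.01×10⁻⁶ vs 6.96×10⁻⁶); the solution remains unsaturated and no precipitate forms.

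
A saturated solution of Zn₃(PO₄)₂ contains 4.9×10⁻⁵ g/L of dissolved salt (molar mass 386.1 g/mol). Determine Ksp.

Molar solubility s = (4.9×10⁻⁵ g/L) / (386.1 g/mol) = 1.269×10⁻⁷ mol/L
Zn₃(PO₄)₂(s) ⇌ 3 Zn²⁺(aq) + 2 PO₄³⁻(aq)
Call the molar solubility s, so that [Zn²⁺] = 3s and [PO₄³⁻] = 2s.
Ksp = [Zn²⁺]^3[PO₄³⁻]^2 = (3s)^3 · (2s)^2 = 108s^5
Ksp = 108 × (1.269×10⁻⁷)^5 = 3.6×10⁻³³

Ksp = 3.6×10⁻³³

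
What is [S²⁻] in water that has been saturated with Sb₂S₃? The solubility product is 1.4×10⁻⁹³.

Sb₂S₃(s) ⇌ 2 Sb³⁺(aq) + 3 S²⁻(aq)
Call the molar solubility s, so that [Sb³⁺] = 2s and [S²⁻] = 3s.
Ksp = [Sb³⁺]^2[S²⁻]^3 = (2s)^2 · (3s)^3 = 108s^5 = 1.4×10⁻⁹³
s = 1.1×10⁻¹⁹ mol/L
[S²⁻] = 3s = 3.2×10⁻¹⁹ mol/L

3.2×10⁻¹⁹ M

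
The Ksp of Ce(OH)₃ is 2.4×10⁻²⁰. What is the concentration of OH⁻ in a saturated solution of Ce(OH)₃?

1.6×10⁻⁵ M

Ce(OH)₃(s) ⇌ Ce³⁺(aq) + 3 OH⁻(aq)
With molar solubility s: [Ce³⁺] = s, [OH⁻] = 3s.
Ksp = [Ce³⁺][OH⁻]^3 = s · (3s)^3 = 27s^4 = 2.4×10⁻²⁰
s = 5.5×10⁻⁶ mol/L
[OH⁻] = 3s = 1.6×10⁻⁵ mol/L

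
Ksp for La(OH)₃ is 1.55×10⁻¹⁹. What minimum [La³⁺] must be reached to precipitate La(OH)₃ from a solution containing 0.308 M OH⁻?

5.30×10⁻¹⁸ M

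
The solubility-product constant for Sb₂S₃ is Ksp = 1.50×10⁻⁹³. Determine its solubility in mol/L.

Sb₂S₃(s) ⇌ 2 Sb³⁺(aq) + 3 S²⁻(aq)
For each mole of Sb₂S₃ that dissolves per liter, [Sb³⁺] = 2s and [S²⁻] = 3s; let s denote this solubility.
Ksp = [Sb³⁺]^2[S²⁻]^3 = (2s)^2 · (3s)^3 = 108s^5
108s^5 = 1.50×10⁻⁹³  ⇒  s^5 = 1.39×10⁻⁹⁵
s = 1.07×10⁻¹⁹ mol/L

1.07×10⁻¹⁹ M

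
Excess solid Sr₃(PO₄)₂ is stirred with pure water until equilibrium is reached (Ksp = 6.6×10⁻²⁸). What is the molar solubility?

Sr₃(PO₄)₂(s) ⇌ 3 Sr²⁺(aq) + 2 PO₄³⁻(aq)
Let s be the molar solubility. Then [Sr²⁺] = 3s and [PO₄³⁻] = 2s.
Ksp = [Sr²⁺]^3[PO₄³⁻]^2 = (3s)^3 · (2s)^2 = 108s^5
108s^5 = 6.6×10⁻²⁸  ⇒  s^5 = 6.1×10⁻³⁰
Taking the 5th root, s = 1.4×10⁻⁶ mol L⁻¹.

1.4×10⁻⁶ M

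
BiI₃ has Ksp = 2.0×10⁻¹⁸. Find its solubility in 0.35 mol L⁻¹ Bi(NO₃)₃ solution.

6.0×10⁻⁷ M

BiI₃(s) ⇌ Bi³⁺(aq) + 3 I⁻(aq)
With Bi³⁺ already at 0.35 mol L⁻¹ and s small, take [Bi³⁺] ≈ 0.35 mol L⁻¹ and [I⁻] = 3s.
Ksp = [Bi³⁺][I⁻]^3 = (0.35)(3s)^3
(3s)^3 = 2.0×10⁻¹⁸ / (0.35) = 5.7×10⁻¹⁸
s = 6.0×10⁻⁷ mol L⁻¹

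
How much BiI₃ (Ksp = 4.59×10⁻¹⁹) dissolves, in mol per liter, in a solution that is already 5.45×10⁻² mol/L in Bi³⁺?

BiI₃(s) ⇌ Bi³⁺(aq) + 3 I⁻(aq)
With Bi³⁺ already at 5.45×10⁻² mol/L and s small, take [Bi³⁺] ≈ 5.45×10⁻² mol/L and [I⁻] = 3s.
Ksp = [Bi³⁺][I⁻]^3 = (5.45×10⁻²)(3s)^3
(3s)^3 = 4.59×10⁻¹⁹ / (5.45×10⁻²) = 8.42×10⁻¹⁸
s = 6.78×10⁻⁷ mol/L

6.78×10⁻⁷ M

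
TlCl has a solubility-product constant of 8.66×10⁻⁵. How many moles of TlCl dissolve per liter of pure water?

TlCl(s) ⇌ Tl⁺(aq) + Cl⁻(aq)
Let s be the molar solubility. Then [Tl⁺] = s and [Cl⁻] = s.
Ksp = [Tl⁺][Cl⁻] = s · s = s^2
s^2 = 8.66×10⁻⁵
Taking the 2nd root, s = 9.31×10⁻³ mol/L.

9.31×10⁻³ M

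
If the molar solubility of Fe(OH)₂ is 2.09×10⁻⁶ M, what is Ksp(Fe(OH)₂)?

Ksp = 3.65×10⁻¹⁷

Fe(OH)₂(s) ⇌ Fe²⁺(aq) + 2 OH⁻(aq)
For each mole of Fe(OH)₂ that dissolves per liter, [Fe²⁺] = s and [OH⁻] = 2s; let s denote this solubility.
Ksp = [Fe²⁺][OH⁻]^2 = s · (2s)^2 = 4s^3
Ksp = 4 × (2.09×10⁻⁶)^3 = 3.65×10⁻¹⁷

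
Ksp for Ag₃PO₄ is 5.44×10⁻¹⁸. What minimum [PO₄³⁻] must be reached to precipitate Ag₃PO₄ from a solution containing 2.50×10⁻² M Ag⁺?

3.48×10⁻¹³ M

Each salt precipitates once Q = Ksp for that salt.
Ag₃PO₄(s) ⇌ 3 Ag⁺(aq) + PO₄³⁻(aq)
Ksp = [Ag⁺]^3[PO₄³⁻] = [PO₄³⁻](2.50×10⁻²)^3
[PO₄³⁻] = 5.44×10⁻¹⁸ / (2.50×10⁻²)^3 = 3.48×10⁻¹³
[PO₄³⁻] = 3.48×10⁻¹³ M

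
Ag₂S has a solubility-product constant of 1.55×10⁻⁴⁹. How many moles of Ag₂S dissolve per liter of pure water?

3.38×10⁻¹⁷ M

Ag₂S(s) ⇌ 2 Ag⁺(aq) + S²⁻(aq)
If s mol/L of Ag₂S dissolves, [Ag⁺] = 2s and [S²⁻] = s.
Ksp = [Ag⁺]^2[S²⁻] = (2s)^2 · s = 4s^3
4s^3 = 1.55×10⁻⁴⁹  ⇒  s^3 = 3.88×10⁻⁵⁰
Taking the 3rd root, s = 3.38×10⁻¹⁷ M.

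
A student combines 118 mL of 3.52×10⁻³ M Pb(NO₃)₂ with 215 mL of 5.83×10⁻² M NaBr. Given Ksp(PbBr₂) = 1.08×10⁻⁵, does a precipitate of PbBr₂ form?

No

After mixing, V = 118 mL + 215 mL = 333 mL.
[Pb²⁺] = (3.52×10⁻³)(118)/333 = 1.25×10⁻³ M
[Br⁻] = (5.83×10⁻²)(215)/333 = 3.76×10⁻² M
Q = [Pb²⁺][Br⁻]^2 = 1.77×10⁻⁶
Q = 1.77×10⁻⁶ < Ksp = 1.08×10⁻⁵, so the solution is unsaturated and no precipitate forms.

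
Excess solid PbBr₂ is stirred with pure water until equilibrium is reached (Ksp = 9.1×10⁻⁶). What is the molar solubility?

1.3×10⁻² M

PbBr₂(s) ⇌ Pb²⁺(aq) + 2 Br⁻(aq)
For each mole of PbBr₂ that dissolves per liter, [Pb²⁺] = s and [Br⁻] = 2s; let s denote this solubility.
Ksp = [Pb²⁺][Br⁻]^2 = s · (2s)^2 = 4s^3
4s^3 = 9.1×10⁻⁶  ⇒  s^3 = 2.3×10⁻⁶
s = 1.3×10⁻² M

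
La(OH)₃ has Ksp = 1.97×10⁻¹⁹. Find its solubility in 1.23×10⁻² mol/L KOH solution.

1.06×10⁻¹³ M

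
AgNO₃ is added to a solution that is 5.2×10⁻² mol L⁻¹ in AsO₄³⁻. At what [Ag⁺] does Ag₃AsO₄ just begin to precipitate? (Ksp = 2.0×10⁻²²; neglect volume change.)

Precipitation of each salt begins when its ion product equals Ksp.
Ag₃AsO₄(s) ⇌ 3 Ag⁺(aq) + AsO₄³⁻(aq)
Ksp = [Ag⁺]^3[AsO₄³⁻] = [Ag⁺]^3(5.2×10⁻²)
[Ag⁺]^3 = 2.0×10⁻²² / (5.2×10⁻²) = 3.8×10⁻²¹
[Ag⁺] = 1.6×10⁻⁷ mol L⁻¹

1.6×10⁻⁷ M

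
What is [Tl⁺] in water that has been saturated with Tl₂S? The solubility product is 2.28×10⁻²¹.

1.66×10⁻⁷ M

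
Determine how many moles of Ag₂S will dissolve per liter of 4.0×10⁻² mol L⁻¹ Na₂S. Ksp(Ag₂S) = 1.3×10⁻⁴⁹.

9.0×10⁻²⁵ M

Ag₂S(s) ⇌ 2 Ag⁺(aq) + S²⁻(aq)
The solution already contains S²⁻ at 4.0×10⁻² mol L⁻¹. Let s be the molar solubility of Ag₂S.
[S²⁻] ≈ 4.0×10⁻² mol L⁻¹ (common ion dominates); [Ag⁺] = 2s.
Ksp = [Ag⁺]^2[S²⁻] = (2s)^2(4.0×10⁻²)
(2s)^2 = 1.3×10⁻⁴⁹ / (4.0×10⁻²) = 3.3×10⁻⁴⁸
s = 9.0×10⁻²⁵ mol L⁻¹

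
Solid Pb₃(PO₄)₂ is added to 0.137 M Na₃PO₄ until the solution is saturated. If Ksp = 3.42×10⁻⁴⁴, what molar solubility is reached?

4.07×10⁻¹⁵ M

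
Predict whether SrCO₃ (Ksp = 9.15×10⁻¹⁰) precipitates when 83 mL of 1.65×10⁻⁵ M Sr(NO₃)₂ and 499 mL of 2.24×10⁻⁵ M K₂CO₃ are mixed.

No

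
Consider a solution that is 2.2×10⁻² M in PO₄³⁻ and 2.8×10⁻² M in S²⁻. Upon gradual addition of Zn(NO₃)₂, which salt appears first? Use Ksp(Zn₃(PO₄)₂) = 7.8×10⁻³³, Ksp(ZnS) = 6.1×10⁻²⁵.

ZnS

Each salt precipitates once Q = Ksp for that salt.
For Zn₃(PO₄)₂: [Zn²⁺] = (Ksp/[PO₄³⁻]^2)^(1/3) = 2.5×10⁻¹⁰ M
For ZnS: [Zn²⁺] = (Ksp/[S²⁻]) = 2.2×10⁻²³ M
ZnS requires the lower [Zn²⁺], so it precipitates first.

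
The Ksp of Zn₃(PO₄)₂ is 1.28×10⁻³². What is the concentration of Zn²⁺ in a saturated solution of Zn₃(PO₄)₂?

Zn₃(PO₄)₂(s) ⇌ 3 Zn²⁺(aq) + 2 PO₄³⁻(aq)
Call the molar solubility s, so that [Zn²⁺] = 3s and [PO₄³⁻] = 2s.
Ksp = [Zn²⁺]^3[PO₄³⁻]^2 = (3s)^3 · (2s)^2 = 108s^5 = 1.28×10⁻³²
s = 1.64×10⁻⁷ mol/L
[Zn²⁺] = 3s = 4.92×10⁻⁷ mol/L

4.92×10⁻⁷ M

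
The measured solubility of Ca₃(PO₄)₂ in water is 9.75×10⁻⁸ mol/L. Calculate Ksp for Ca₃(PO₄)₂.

Ksp = 9.52×10⁻³⁴

Ca₃(PO₄)₂(s) ⇌ 3 Ca²⁺(aq) + 2 PO₄³⁻(aq)
Call the molar solubility s, so that [Ca²⁺] = 3s and [PO₄³⁻] = 2s.
Ksp = [Ca²⁺]^3[PO₄³⁻]^2 = (3s)^3 · (2s)^2 = 108s^5
Ksp = 108 × (9.75×10⁻⁸)^5 = 9.52×10⁻³⁴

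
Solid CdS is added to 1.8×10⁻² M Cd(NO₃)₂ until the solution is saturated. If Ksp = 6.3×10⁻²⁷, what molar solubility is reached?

CdS(s) ⇌ Cd²⁺(aq) + S²⁻(aq)
With Cd²⁺ already at 1.8×10⁻² M and s small, take [Cd²⁺] ≈ 1.8×10⁻² M and [S²⁻] = s.
Ksp = [Cd²⁺][S²⁻] = (1.8×10⁻²)s
s = 6.3×10⁻²⁷ / (1.8×10⁻²) = 3.5×10⁻²⁵
s = 3.5×10⁻²⁵ M

3.5×10⁻²⁵ M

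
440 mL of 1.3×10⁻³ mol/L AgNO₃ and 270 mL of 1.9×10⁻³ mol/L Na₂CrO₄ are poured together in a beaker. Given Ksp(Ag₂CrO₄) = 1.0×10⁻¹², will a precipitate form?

Yes

After mixing, V = 440 mL + 270 mL = 710 mL.
[Ag⁺] = (1.3×10⁻³)(440)/710 = 8.1×10⁻⁴ mol/L
[CrO₄²⁻] = (1.9×10⁻³)(270)/710 = 7.2×10⁻⁴ mol/L
Q = [Ag⁺]^2[CrO₄²⁻] = 4.7×10⁻¹⁰
Q = 4.7×10⁻¹⁰ > Ksp = 1.0×10⁻¹², so the solution is supersaturated and Ag₂CrO₄ precipitates.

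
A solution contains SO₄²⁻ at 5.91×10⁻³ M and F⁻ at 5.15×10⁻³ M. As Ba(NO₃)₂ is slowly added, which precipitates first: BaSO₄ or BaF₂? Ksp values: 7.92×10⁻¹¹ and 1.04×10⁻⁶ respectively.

The threshold for precipitation is Q = Ksp.
For BaSO₄: [Ba²⁺] = (Ksp/[SO₄²⁻]) = 1.34×10⁻⁸ M
For BaF₂: [Ba²⁺] = (Ksp/[F⁻]^2) = 3.92×10⁻² M
BaSO₄ requires the lower [Ba²⁺], so it precipitates first.

BaSO₄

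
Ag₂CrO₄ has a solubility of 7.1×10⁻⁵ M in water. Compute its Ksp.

Ag₂CrO₄(s) ⇌ 2 Ag⁺(aq) + CrO₄²⁻(aq)
Call the molar solubility s, so that [Ag⁺] = 2s and [CrO₄²⁻] = s.
Ksp = [Ag⁺]^2[CrO₄²⁻] = (2s)^2 · s = 4s^3
Ksp = 4 × (7.1×10⁻⁵)^3 = 1.4×10⁻¹²

Ksp = 1.4×10⁻¹²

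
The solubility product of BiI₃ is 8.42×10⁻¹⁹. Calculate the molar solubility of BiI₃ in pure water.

1.33×10⁻⁵ M

BiI₃(s) ⇌ Bi³⁺(aq) + 3 I⁻(aq)
Let s be the molar solubility. Then [Bi³⁺] = s and [I⁻] = 3s.
Ksp = [Bi³⁺][I⁻]^3 = s · (3s)^3 = 27s^4
27s^4 = 8.42×10⁻¹⁹  ⇒  s^4 = 3.12×10⁻²⁰
s = (3.12×10⁻²⁰)^(1/4) = 1.33×10⁻⁵ mol L⁻¹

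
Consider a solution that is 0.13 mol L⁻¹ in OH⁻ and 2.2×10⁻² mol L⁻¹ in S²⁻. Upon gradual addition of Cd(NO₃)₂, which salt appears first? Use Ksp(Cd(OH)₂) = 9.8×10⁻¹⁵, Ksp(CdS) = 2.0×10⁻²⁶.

CdS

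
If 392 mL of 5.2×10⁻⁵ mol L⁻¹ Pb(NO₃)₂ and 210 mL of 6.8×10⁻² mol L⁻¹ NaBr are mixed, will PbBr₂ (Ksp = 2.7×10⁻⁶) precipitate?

After mixing, V = 392 mL + 210 mL = 602 mL.
[Pb²⁺] = (5.2×10⁻⁵)(392)/602 = 3.4×10⁻⁵ mol L⁻¹
[Br⁻] = (6.8×10⁻²)(210)/602 = 2.4×10⁻² mol L⁻¹
Q = [Pb²⁺][Br⁻]^2 = 1.9×10⁻⁸
Since Q (1.9×10⁻⁸) is less than Ksp (2.7×10⁻⁶), no PbBr₂ precipitates.

No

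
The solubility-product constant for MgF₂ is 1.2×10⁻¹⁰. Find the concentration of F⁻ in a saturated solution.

6.2×10⁻⁴ M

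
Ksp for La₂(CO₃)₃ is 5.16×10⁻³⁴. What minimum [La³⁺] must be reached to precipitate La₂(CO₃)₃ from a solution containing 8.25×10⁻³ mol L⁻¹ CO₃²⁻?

3.03×10⁻¹⁴ M

Precipitation of each salt begins when its ion product equals Ksp.
La₂(CO₃)₃(s) ⇌ 2 La³⁺(aq) + 3 CO₃²⁻(aq)
Ksp = [La³⁺]^2[CO₃²⁻]^3 = [La³⁺]^2(8.25×10⁻³)^3
[La³⁺]^2 = 5.16×10⁻³⁴ / (8.25×10⁻³)^3 = 9.19×10⁻²⁸
[La³⁺] = 3.03×10⁻¹⁴ mol L⁻¹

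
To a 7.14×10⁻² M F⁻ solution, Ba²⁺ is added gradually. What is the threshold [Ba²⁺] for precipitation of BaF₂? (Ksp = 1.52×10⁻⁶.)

2.98×10⁻⁴ M

The threshold for precipitation is Q = Ksp.
BaF₂(s) ⇌ Ba²⁺(aq) + 2 F⁻(aq)
Ksp = [Ba²⁺][F⁻]^2 = [Ba²⁺](7.14×10⁻²)^2
[Ba²⁺] = 1.52×10⁻⁶ / (7.14×10⁻²)^2 = 2.98×10⁻⁴
[Ba²⁺] = 2.98×10⁻⁴ M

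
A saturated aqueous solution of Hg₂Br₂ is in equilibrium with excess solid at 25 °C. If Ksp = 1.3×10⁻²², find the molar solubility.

Hg₂Br₂(s) ⇌ Hg₂²⁺(aq) + 2 Br⁻(aq)
If s mol/L of Hg₂Br₂ dissolves, [Hg₂²⁺] = s and [Br⁻] = 2s.
Ksp = [Hg₂²⁺][Br⁻]^2 = s · (2s)^2 = 4s^3
4s^3 = 1.3×10⁻²²  ⇒  s^3 = 3.3×10⁻²³
s = 3.2×10⁻⁸ mol L⁻¹

3.2×10⁻⁸ M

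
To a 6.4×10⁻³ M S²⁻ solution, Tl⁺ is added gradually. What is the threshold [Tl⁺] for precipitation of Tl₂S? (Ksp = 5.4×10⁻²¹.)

9.2×10⁻¹⁰ M

Precipitation of each salt begins when its ion product equals Ksp.
Tl₂S(s) ⇌ 2 Tl⁺(aq) + S²⁻(aq)
Ksp = [Tl⁺]^2[S²⁻] = [Tl⁺]^2(6.4×10⁻³)
[Tl⁺]^2 = 5.4×10⁻²¹ / (6.4×10⁻³) = 8.4×10⁻¹⁹
[Tl⁺] = 9.2×10⁻¹⁰ M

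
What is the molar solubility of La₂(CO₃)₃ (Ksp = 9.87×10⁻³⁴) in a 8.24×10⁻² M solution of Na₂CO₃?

6.64×10⁻¹⁶ M

La₂(CO₃)₃(s) ⇌ 2 La³⁺(aq) + 3 CO₃²⁻(aq)
The solution already contains CO₃²⁻ at 8.24×10⁻² M. Let s be the molar solubility of La₂(CO₃)₃.
[CO₃²⁻] ≈ 8.24×10⁻² M (common ion dominates); [La³⁺] = 2s.
Ksp = [La³⁺]^2[CO₃²⁻]^3 = (2s)^2(8.24×10⁻²)^3
(2s)^2 = 9.87×10⁻³⁴ / (8.24×10⁻²)^3 = 1.76×10⁻³⁰
s = 6.64×10⁻¹⁶ M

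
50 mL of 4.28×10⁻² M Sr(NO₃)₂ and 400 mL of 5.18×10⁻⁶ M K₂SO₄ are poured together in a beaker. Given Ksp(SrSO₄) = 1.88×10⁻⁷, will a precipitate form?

After mixing, V = 50 mL + 400 mL = 450 mL.
[Sr²⁺] = (4.28×10⁻²)(50)/450 = 4.76×10⁻³ M
[SO₄²⁻] = (5.18×10⁻⁶)(400)/450 = 4.60×10⁻⁶ M
Q = [Sr²⁺][SO₄²⁻] = 2.19×10⁻⁸
Q = 2.19×10⁻⁸ < Ksp = 1.88×10⁻⁷, so the solution is unsaturated and no precipitate forms.

No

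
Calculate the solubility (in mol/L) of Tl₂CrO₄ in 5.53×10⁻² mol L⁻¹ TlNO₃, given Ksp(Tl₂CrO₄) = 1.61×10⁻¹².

Tl₂CrO₄(s) ⇌ 2 Tl⁺(aq) + CrO₄²⁻(aq)
The solution already contains Tl⁺ at 5.53×10⁻² mol L⁻¹. Let s be the molar solubility of Tl₂CrO₄.
[Tl⁺] ≈ 5.53×10⁻² mol L⁻¹ (common ion dominates); [CrO₄²⁻] = s.
Ksp = [Tl⁺]^2[CrO₄²⁻] = (5.53×10⁻²)^2s
s = 1.61×10⁻¹² / (5.53×10⁻²)^2 = 5.26×10⁻¹⁰
s = 5.26×10⁻¹⁰ mol L⁻¹

5.26×10⁻¹⁰ M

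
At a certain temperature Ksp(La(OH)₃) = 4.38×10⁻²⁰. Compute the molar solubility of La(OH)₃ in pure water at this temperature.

6.35×10⁻⁶ M

La(OH)₃(s) ⇌ La³⁺(aq) + 3 OH⁻(aq)
If s mol/L of La(OH)₃ dissolves, [La³⁺] = s and [OH⁻] = 3s.
Ksp = [La³⁺][OH⁻]^3 = s · (3s)^3 = 27s^4
27s^4 = 4.38×10⁻²⁰  ⇒  s^4 = 1.62×10⁻²¹
Taking the 4th root, s = 6.35×10⁻⁶ M.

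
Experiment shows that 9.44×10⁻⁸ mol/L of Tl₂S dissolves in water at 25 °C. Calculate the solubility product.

Ksp = 3.36×10⁻²¹

Tl₂S(s) ⇌ 2 Tl⁺(aq) + S²⁻(aq)
For each mole of Tl₂S that dissolves per liter, [Tl⁺] = 2s and [S²⁻] = s; let s denote this solubility.
Ksp = [Tl⁺]^2[S²⁻] = (2s)^2 · s = 4s^3
Ksp = 4 × (9.44×10⁻⁸)^3 = 3.36×10⁻²¹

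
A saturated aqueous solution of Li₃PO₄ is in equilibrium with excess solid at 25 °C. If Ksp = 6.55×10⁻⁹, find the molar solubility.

3.95×10⁻³ M

Li₃PO₄(s) ⇌ 3 Li⁺(aq) + PO₄³⁻(aq)
Let s be the molar solubility. Then [Li⁺] = 3s and [PO₄³⁻] = s.
Ksp = [Li⁺]^3[PO₄³⁻] = (3s)^3 · s = 27s^4
27s^4 = 6.55×10⁻⁹  ⇒  s^4 = 2.43×10⁻¹⁰
s = (2.43×10⁻¹⁰)^(1/4) = 3.95×10⁻³ M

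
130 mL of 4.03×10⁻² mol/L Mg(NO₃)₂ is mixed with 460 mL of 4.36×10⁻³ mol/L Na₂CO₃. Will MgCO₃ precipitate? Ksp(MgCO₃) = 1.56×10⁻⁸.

After mixing, V = 130 mL + 460 mL = 590 mL.
[Mg²⁺] = (4.03×10⁻²)(130)/590 = 8.88×10⁻³ mol/L
[CO₃²⁻] = (4.36×10⁻³)(460)/590 = 3.40×10⁻³ mol/L
Q = [Mg²⁺][CO₃²⁻] = 3.02×10⁻⁵
Because Q > Ksp (3.02×10⁻⁵ vs 1.56×10⁻⁸), a precipitate of MgCO₃ forms.

Yes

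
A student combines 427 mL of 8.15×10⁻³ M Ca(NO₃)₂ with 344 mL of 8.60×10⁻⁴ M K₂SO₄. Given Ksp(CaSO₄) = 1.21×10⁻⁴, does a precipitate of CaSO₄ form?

No

The combined volume is 771 mL.
[Ca²⁺] = (8.15×10⁻³)(427)/771 = 4.51×10⁻³ M
[SO₄²⁻] = (8.60×10⁻⁴)(344)/771 = 3.84×10⁻⁴ M
Q = [Ca²⁺][SO₄²⁻] = 1.73×10⁻⁶
Since Q (1.73×10⁻⁶) is less than Ksp (1.21×10⁻⁴), no CaSO₄ precipitates.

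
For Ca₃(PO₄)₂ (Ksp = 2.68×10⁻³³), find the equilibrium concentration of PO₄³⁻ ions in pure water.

2.40×10⁻⁷ M

Ca₃(PO₄)₂(s) ⇌ 3 Ca²⁺(aq) + 2 PO₄³⁻(aq)
If s mol/L of Ca₃(PO₄)₂ dissolves, [Ca²⁺] = 3s and [PO₄³⁻] = 2s.
Ksp = [Ca²⁺]^3[PO₄³⁻]^2 = (3s)^3 · (2s)^2 = 108s^5 = 2.68×10⁻³³
s = 1.20×10⁻⁷ mol L⁻¹
[PO₄³⁻] = 2s = 2.40×10⁻⁷ mol L⁻¹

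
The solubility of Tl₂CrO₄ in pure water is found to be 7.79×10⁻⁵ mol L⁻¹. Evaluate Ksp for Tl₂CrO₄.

Ksp = 1.89×10⁻¹²

Tl₂CrO₄(s) ⇌ 2 Tl⁺(aq) + CrO₄²⁻(aq)
If s mol/L of Tl₂CrO₄ dissolves, [Tl⁺] = 2s and [CrO₄²⁻] = s.
Ksp = [Tl⁺]^2[CrO₄²⁻] = (2s)^2 · s = 4s^3
Ksp = 4 × (7.79×10⁻⁵)^3 = 1.89×10⁻¹²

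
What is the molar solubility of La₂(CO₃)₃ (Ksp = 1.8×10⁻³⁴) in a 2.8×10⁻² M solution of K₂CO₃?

1.4×10⁻¹⁵ M

La₂(CO₃)₃(s) ⇌ 2 La³⁺(aq) + 3 CO₃²⁻(aq)
CO₃²⁻ is already present at 2.8×10⁻² M. If s mol/L of La₂(CO₃)₃ dissolves, [La³⁺] = 2s while [CO₃²⁻] ≈ 2.8×10⁻² M.
Ksp = [La³⁺]^2[CO₃²⁻]^3 = (2s)^2(2.8×10⁻²)^3
(2s)^2 = 1.8×10⁻³⁴ / (2.8×10⁻²)^3 = 8.2×10⁻³⁰
s = 1.4×10⁻¹⁵ M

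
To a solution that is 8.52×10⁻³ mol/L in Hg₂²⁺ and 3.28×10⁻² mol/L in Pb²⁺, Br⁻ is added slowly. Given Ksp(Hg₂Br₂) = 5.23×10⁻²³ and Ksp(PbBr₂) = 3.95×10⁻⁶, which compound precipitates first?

Hg₂Br₂

The threshold for precipitation is Q = Ksp.
For Hg₂Br₂: [Br⁻] = (Ksp/[Hg₂²⁺])^(1/2) = 7.83×10⁻¹¹ mol/L
For PbBr₂: [Br⁻] = (Ksp/[Pb²⁺])^(1/2) = 1.10×10⁻² mol/L
Since Hg₂Br₂ needs less Br⁻ to reach saturation, it precipitates first.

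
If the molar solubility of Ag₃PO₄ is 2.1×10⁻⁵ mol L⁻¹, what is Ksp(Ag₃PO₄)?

Ksp = 5.3×10⁻¹⁸

Ag₃PO₄(s) ⇌ 3 Ag⁺(aq) + PO₄³⁻(aq)
If s mol/L of Ag₃PO₄ dissolves, [Ag⁺] = 3s and [PO₄³⁻] = s.
Ksp = [Ag⁺]^3[PO₄³⁻] = (3s)^3 · s = 27s^4
Ksp = 27 × (2.1×10⁻⁵)^4 = 5.3×10⁻¹⁸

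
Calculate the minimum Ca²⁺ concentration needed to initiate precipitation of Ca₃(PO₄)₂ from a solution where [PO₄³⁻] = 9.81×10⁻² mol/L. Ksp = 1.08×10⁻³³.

Precipitation of each salt begins when its ion product equals Ksp.
Ca₃(PO₄)₂(s) ⇌ 3 Ca²⁺(aq) + 2 PO₄³⁻(aq)
Ksp = [Ca²⁺]^3[PO₄³⁻]^2 = [Ca²⁺]^3(9.81×10⁻²)^2
[Ca²⁺]^3 = 1.08×10⁻³³ / (9.81×10⁻²)^2 = 1.12×10⁻³¹
[Ca²⁺] = 4.82×10⁻¹¹ mol/L

4.82×10⁻¹¹ M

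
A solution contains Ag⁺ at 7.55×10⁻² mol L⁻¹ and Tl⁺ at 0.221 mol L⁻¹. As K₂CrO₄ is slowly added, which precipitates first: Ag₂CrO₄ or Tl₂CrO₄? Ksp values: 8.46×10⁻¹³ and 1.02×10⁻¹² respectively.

Tl₂CrO₄

Precipitation of each salt begins when its ion product equals Ksp.
For Ag₂CrO₄: [CrO₄²⁻] = (Ksp/[Ag⁺]^2) = 1.48×10⁻¹⁰ mol L⁻¹
For Tl₂CrO₄: [CrO₄²⁻] = (Ksp/[Tl⁺]^2) = 2.09×10⁻¹¹ mol L⁻¹
Since Tl₂CrO₄ needs less CrO₄²⁻ to reach saturation, it precipitates first.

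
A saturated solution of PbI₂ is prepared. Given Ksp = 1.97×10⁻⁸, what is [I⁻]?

PbI₂(s) ⇌ Pb²⁺(aq) + 2 I⁻(aq)
If s mol/L of PbI₂ dissolves, [Pb²⁺] = s and [I⁻] = 2s.
Ksp = [Pb²⁺][I⁻]^2 = s · (2s)^2 = 4s^3 = 1.97×10⁻⁸
s = 1.70×10⁻³ mol/L
[I⁻] = 2s = 3.40×10⁻³ mol/L

3.40×10⁻³ M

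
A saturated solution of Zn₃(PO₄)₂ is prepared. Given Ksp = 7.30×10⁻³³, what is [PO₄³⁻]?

2.93×10⁻⁷ M

Zn₃(PO₄)₂(s) ⇌ 3 Zn²⁺(aq) + 2 PO₄³⁻(aq)
For each mole of Zn₃(PO₄)₂ that dissolves per liter, [Zn²⁺] = 3s and [PO₄³⁻] = 2s; let s denote this solubility.
Ksp = [Zn²⁺]^3[PO₄³⁻]^2 = (3s)^3 · (2s)^2 = 108s^5 = 7.30×10⁻³³
s = 1.47×10⁻⁷ mol/L
[PO₄³⁻] = 2s = 2.93×10⁻⁷ mol/L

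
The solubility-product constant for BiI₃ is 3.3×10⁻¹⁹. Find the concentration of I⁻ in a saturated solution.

BiI₃(s) ⇌ Bi³⁺(aq) + 3 I⁻(aq)
For each mole of BiI₃ that dissolves per liter, [Bi³⁺] = s and [I⁻] = 3s; let s denote this solubility.
Ksp = [Bi³⁺][I⁻]^3 = s · (3s)^3 = 27s^4 = 3.3×10⁻¹⁹
s = 1.1×10⁻⁵ mol/L
[I⁻] = 3s = 3.2×10⁻⁵ mol/L

3.2×10⁻⁵ M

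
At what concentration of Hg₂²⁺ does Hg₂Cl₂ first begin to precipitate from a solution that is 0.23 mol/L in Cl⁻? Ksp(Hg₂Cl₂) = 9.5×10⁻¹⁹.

1.8×10⁻¹⁷ M

The threshold for precipitation is Q = Ksp.
Hg₂Cl₂(s) ⇌ Hg₂²⁺(aq) + 2 Cl⁻(aq)
Ksp = [Hg₂²⁺][Cl⁻]^2 = [Hg₂²⁺](0.23)^2
[Hg₂²⁺] = 9.5×10⁻¹⁹ / (0.23)^2 = 1.8×10⁻¹⁷
[Hg₂²⁺] = 1.8×10⁻¹⁷ mol/L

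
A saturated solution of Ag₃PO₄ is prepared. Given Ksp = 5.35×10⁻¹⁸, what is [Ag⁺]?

6.33×10⁻⁵ M

Ag₃PO₄(s) ⇌ 3 Ag⁺(aq) + PO₄³⁻(aq)
For each mole of Ag₃PO₄ that dissolves per liter, [Ag⁺] = 3s and [PO₄³⁻] = s; let s denote this solubility.
Ksp = [Ag⁺]^3[PO₄³⁻] = (3s)^3 · s = 27s^4 = 5.35×10⁻¹⁸
s = 2.11×10⁻⁵ mol L⁻¹
[Ag⁺] = 3s = 6.33×10⁻⁵ mol L⁻¹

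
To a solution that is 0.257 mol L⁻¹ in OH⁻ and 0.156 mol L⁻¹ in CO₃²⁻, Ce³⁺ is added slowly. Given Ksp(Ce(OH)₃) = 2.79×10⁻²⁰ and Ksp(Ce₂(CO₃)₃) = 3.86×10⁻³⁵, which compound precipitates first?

Ce(OH)₃

Each salt precipitates once Q = Ksp for that salt.
For Ce(OH)₃: [Ce³⁺] = (Ksp/[OH⁻]^3) = 1.64×10⁻¹⁸ mol L⁻¹
For Ce₂(CO₃)₃: [Ce³⁺] = (Ksp/[CO₃²⁻]^3)^(1/2) = 1.01×10⁻¹⁶ mol L⁻¹
Ce(OH)₃ requires the lower [Ce³⁺], so it precipitates first.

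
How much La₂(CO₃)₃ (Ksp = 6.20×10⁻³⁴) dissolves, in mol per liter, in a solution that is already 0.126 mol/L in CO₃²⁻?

2.78×10⁻¹⁶ M

La₂(CO₃)₃(s) ⇌ 2 La³⁺(aq) + 3 CO₃²⁻(aq)
CO₃²⁻ is already present at 0.126 mol/L. If s mol/L of La₂(CO₃)₃ dissolves, [La³⁺] = 2s while [CO₃²⁻] ≈ 0.126 mol/L.
Ksp = [La³⁺]^2[CO₃²⁻]^3 = (2s)^2(0.126)^3
(2s)^2 = 6.20×10⁻³⁴ / (0.126)^3 = 3.10×10⁻³¹
s = 2.78×10⁻¹⁶ mol/L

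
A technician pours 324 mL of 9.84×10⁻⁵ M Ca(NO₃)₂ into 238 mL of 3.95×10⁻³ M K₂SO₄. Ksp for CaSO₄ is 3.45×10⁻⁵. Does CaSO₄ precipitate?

Total volume after mixing = 324 + 238 = 562 mL.
[Ca²⁺] = (9.84×10⁻⁵)(324)/562 = 5.67×10⁻⁵ M
[SO₄²⁻] = (3.95×10⁻³)(238)/562 = 1.67×10⁻³ M
Q = [Ca²⁺][SO₄²⁻] = 9.49×10⁻⁸
Q = 9.49×10⁻⁸ < Ksp = 3.45×10⁻⁵, so the solution is unsaturated and no precipitate forms.

No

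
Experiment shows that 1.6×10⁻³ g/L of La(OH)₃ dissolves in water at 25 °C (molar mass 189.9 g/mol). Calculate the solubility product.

Ksp = 1.4×10⁻¹⁹

Molar solubility s = (1.6×10⁻³ g/L) / (189.9 g/mol) = 8.425×10⁻⁶ mol/L
La(OH)₃(s) ⇌ La³⁺(aq) + 3 OH⁻(aq)
With molar solubility s: [La³⁺] = s, [OH⁻] = 3s.
Ksp = [La³⁺][OH⁻]^3 = s · (3s)^3 = 27s^4
Ksp = 27 × (8.425×10⁻⁶)^4 = 1.4×10⁻¹⁹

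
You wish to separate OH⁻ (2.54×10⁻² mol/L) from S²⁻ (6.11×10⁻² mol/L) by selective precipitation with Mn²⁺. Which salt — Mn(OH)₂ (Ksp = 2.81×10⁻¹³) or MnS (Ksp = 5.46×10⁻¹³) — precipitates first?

Each salt precipitates once Q = Ksp for that salt.
For Mn(OH)₂: [Mn²⁺] = (Ksp/[OH⁻]^2) = 4.36×10⁻¹⁰ mol/L
For MnS: [Mn²⁺] = (Ksp/[S²⁻]) = 8.94×10⁻¹² mol/L
Since MnS needs less Mn²⁺ to reach saturation, it precipitates first.

MnS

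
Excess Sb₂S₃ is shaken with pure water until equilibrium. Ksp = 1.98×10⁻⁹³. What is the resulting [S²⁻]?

3.39×10⁻¹⁹ M

Sb₂S₃(s) ⇌ 2 Sb³⁺(aq) + 3 S²⁻(aq)
Call the molar solubility s, so that [Sb³⁺] = 2s and [S²⁻] = 3s.
Ksp = [Sb³⁺]^2[S²⁻]^3 = (2s)^2 · (3s)^3 = 108s^5 = 1.98×10⁻⁹³
s = 1.13×10⁻¹⁹ mol L⁻¹
[S²⁻] = 3s = 3.39×10⁻¹⁹ mol L⁻¹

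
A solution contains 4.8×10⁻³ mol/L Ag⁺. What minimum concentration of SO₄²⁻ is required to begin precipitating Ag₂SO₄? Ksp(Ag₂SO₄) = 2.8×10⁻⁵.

A salt starts to precipitate once the ion product Q reaches its Ksp.
Ag₂SO₄(s) ⇌ 2 Ag⁺(aq) + SO₄²⁻(aq)
Ksp = [Ag⁺]^2[SO₄²⁻] = [SO₄²⁻](4.8×10⁻³)^2
[SO₄²⁻] = 2.8×10⁻⁵ / (4.8×10⁻³)^2 = 1.2
[SO₄²⁻] = 1.2 mol/L

1.2 M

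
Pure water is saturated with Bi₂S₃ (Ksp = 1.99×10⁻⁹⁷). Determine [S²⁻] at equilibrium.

5.37×10⁻²⁰ M

Bi₂S₃(s) ⇌ 2 Bi³⁺(aq) + 3 S²⁻(aq)
For each mole of Bi₂S₃ that dissolves per liter, [Bi³⁺] = 2s and [S²⁻] = 3s; let s denote this solubility.
Ksp = [Bi³⁺]^2[S²⁻]^3 = (2s)^2 · (3s)^3 = 108s^5 = 1.99×10⁻⁹⁷
s = 1.79×10⁻²⁰ M
[S²⁻] = 3s = 5.37×10⁻²⁰ M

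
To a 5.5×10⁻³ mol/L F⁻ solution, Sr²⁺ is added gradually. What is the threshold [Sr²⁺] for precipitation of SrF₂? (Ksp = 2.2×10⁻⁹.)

7.3×10⁻⁵ M

Precipitation of each salt begins when its ion product equals Ksp.
SrF₂(s) ⇌ Sr²⁺(aq) + 2 F⁻(aq)
Ksp = [Sr²⁺][F⁻]^2 = [Sr²⁺](5.5×10⁻³)^2
[Sr²⁺] = 2.2×10⁻⁹ / (5.5×10⁻³)^2 = 7.3×10⁻⁵
[Sr²⁺] = 7.3×10⁻⁵ mol/L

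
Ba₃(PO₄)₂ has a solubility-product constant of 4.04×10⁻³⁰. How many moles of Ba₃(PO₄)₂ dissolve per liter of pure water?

5.18×10⁻⁷ M

Ba₃(PO₄)₂(s) ⇌ 3 Ba²⁺(aq) + 2 PO₄³⁻(aq)
Let s be the molar solubility. Then [Ba²⁺] = 3s and [PO₄³⁻] = 2s.
Ksp = [Ba²⁺]^3[PO₄³⁻]^2 = (3s)^3 · (2s)^2 = 108s^5
108s^5 = 4.04×10⁻³⁰  ⇒  s^5 = 3.74×10⁻³²
s = 5.18×10⁻⁷ M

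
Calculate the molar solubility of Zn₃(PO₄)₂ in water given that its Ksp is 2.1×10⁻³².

Zn₃(PO₄)₂(s) ⇌ 3 Zn²⁺(aq) + 2 PO₄³⁻(aq)
For each mole of Zn₃(PO₄)₂ that dissolves per liter, [Zn²⁺] = 3s and [PO₄³⁻] = 2s; let s denote this solubility.
Ksp = [Zn²⁺]^3[PO₄³⁻]^2 = (3s)^3 · (2s)^2 = 108s^5
108s^5 = 2.1×10⁻³²  ⇒  s^5 = 1.9×10⁻³⁴
s = (1.9×10⁻³⁴)^(1/5) = 1.8×10⁻⁷ mol/L

1.8×10⁻⁷ M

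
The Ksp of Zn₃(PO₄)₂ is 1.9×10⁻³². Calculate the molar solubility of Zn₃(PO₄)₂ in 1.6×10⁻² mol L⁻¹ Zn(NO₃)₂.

Zn₃(PO₄)₂(s) ⇌ 3 Zn²⁺(aq) + 2 PO₄³⁻(aq)
Zn²⁺ is already present at 1.6×10⁻² mol L⁻¹. If s mol/L of Zn₃(PO₄)₂ dissolves, [PO₄³⁻] = 2s while [Zn²⁺] ≈ 1.6×10⁻² mol L⁻¹.
Ksp = [Zn²⁺]^3[PO₄³⁻]^2 = (1.6×10⁻²)^3(2s)^2
(2s)^2 = 1.9×10⁻³² / (1.6×10⁻²)^3 = 4.6×10⁻²⁷
s = 3.4×10⁻¹⁴ mol L⁻¹

3.4×10⁻¹⁴ M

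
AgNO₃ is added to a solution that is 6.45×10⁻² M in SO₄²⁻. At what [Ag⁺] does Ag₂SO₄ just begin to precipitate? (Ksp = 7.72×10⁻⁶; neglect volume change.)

1.09×10⁻² M

Precipitation of each salt begins when its ion product equals Ksp.
Ag₂SO₄(s) ⇌ 2 Ag⁺(aq) + SO₄²⁻(aq)
Ksp = [Ag⁺]^2[SO₄²⁻] = [Ag⁺]^2(6.45×10⁻²)
[Ag⁺]^2 = 7.72×10⁻⁶ / (6.45×10⁻²) = 1.20×10⁻⁴
[Ag⁺] = 1.09×10⁻² M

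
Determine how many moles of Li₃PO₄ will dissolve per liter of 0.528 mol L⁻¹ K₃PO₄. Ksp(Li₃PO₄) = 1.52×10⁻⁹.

4.74×10⁻⁴ M

Li₃PO₄(s) ⇌ 3 Li⁺(aq) + PO₄³⁻(aq)
Let s be the solubility of Li₃PO₄ here. The common ion gives [PO₄³⁻] ≈ 0.528 mol L⁻¹, and [Li⁺] = 3s.
Ksp = [Li⁺]^3[PO₄³⁻] = (3s)^3(0.528)
(3s)^3 = 1.52×10⁻⁹ / (0.528) = 2.88×10⁻⁹
s = 4.74×10⁻⁴ mol L⁻¹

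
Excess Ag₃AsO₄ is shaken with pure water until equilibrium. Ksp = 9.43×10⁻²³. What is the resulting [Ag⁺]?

4.10×10⁻⁶ M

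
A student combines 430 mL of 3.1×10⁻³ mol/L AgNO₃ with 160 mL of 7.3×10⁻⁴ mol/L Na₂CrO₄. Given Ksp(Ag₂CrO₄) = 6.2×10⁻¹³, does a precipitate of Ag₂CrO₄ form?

Total volume after mixing = 430 + 160 = 590 mL.
[Ag⁺] = (3.1×10⁻³)(430)/590 = 2.3×10⁻³ mol/L
[CrO₄²⁻] = (7.3×10⁻⁴)(160)/590 = 2.0×10⁻⁴ mol/L
Q = [Ag⁺]^2[CrO₄²⁻] = 1.0×10⁻⁹
Since Q (1.0×10⁻⁹) exceeds Ksp (6.2×10⁻¹³), Ag₂CrO₄ will precipitate.

Yes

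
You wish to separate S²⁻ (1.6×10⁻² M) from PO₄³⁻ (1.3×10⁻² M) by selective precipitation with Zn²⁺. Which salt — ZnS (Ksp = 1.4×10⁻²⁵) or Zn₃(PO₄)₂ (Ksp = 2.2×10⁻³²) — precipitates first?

ZnS

The threshold for precipitation is Q = Ksp.
For ZnS: [Zn²⁺] = (Ksp/[S²⁻]) = 8.8×10⁻²⁴ M
For Zn₃(PO₄)₂: [Zn²⁺] = (Ksp/[PO₄³⁻]^2)^(1/3) = 5.1×10⁻¹⁰ M
Since ZnS needs less Zn²⁺ to reach saturation, it precipitates first.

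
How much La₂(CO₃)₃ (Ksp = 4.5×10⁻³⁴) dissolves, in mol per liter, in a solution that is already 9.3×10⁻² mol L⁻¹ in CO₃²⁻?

La₂(CO₃)₃(s) ⇌ 2 La³⁺(aq) + 3 CO₃²⁻(aq)
Let s be the solubility of La₂(CO₃)₃ here. The common ion gives [CO₃²⁻] ≈ 9.3×10⁻² mol L⁻¹, and [La³⁺] = 2s.
Ksp = [La³⁺]^2[CO₃²⁻]^3 = (2s)^2(9.3×10⁻²)^3
(2s)^2 = 4.5×10⁻³⁴ / (9.3×10⁻²)^3 = 5.6×10⁻³¹
s = 3.7×10⁻¹⁶ mol L⁻¹

3.7×10⁻¹⁶ M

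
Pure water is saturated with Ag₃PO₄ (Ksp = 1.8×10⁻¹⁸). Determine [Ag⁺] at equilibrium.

4.8×10⁻⁵ M

Ag₃PO₄(s) ⇌ 3 Ag⁺(aq) + PO₄³⁻(aq)
If s mol/L of Ag₃PO₄ dissolves, [Ag⁺] = 3s and [PO₄³⁻] = s.
Ksp = [Ag⁺]^3[PO₄³⁻] = (3s)^3 · s = 27s^4 = 1.8×10⁻¹⁸
s = 1.6×10⁻⁵ mol/L
[Ag⁺] = 3s = 4.8×10⁻⁵ mol/L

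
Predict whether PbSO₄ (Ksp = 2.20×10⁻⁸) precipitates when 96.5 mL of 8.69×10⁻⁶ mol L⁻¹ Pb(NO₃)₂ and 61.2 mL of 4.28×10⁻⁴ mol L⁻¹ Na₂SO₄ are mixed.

After mixing, V = 96.5 mL + 61.2 mL = 157.7 mL.
[Pb²⁺] = (8.69×10⁻⁶)(96.5)/157.7 = 5.32×10⁻⁶ mol L⁻¹
[SO₄²⁻] = (4.28×10⁻⁴)(61.2)/157.7 = 1.66×10⁻⁴ mol L⁻¹
Q = [Pb²⁺][SO₄²⁻] = 8.83×10⁻¹⁰
Q < Ksp (8.83×10⁻¹⁰ vs 2.20×10⁻⁸); the solution remains unsaturated and no precipitate forms.

No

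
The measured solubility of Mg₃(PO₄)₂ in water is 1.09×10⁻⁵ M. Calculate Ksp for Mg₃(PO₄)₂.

Ksp = 1.66×10⁻²³

Mg₃(PO₄)₂(s) ⇌ 3 Mg²⁺(aq) + 2 PO₄³⁻(aq)
With molar solubility s: [Mg²⁺] = 3s, [PO₄³⁻] = 2s.
Ksp = [Mg²⁺]^3[PO₄³⁻]^2 = (3s)^3 · (2s)^2 = 108s^5
Ksp = 108 × (1.09×10⁻⁵)^5 = 1.66×10⁻²³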